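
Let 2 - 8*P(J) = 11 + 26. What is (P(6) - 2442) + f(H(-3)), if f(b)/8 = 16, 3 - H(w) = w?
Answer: -18547/8 ≈ -2318.4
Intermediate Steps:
P(J) = -35/8 (P(J) = 1/4 - (11 + 26)/8 = 1/4 - 1/8*37 = 1/4 - 37/8 = -35/8)
H(w) = 3 - w
f(b) = 128 (f(b) = 8*16 = 128)
(P(6) - 2442) + f(H(-3)) = (-35/8 - 2442) + 128 = -19571/8 + 128 = -18547/8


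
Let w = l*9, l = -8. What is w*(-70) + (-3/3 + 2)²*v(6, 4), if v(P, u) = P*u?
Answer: 5064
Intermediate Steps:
w = -72 (w = -8*9 = -72)
w*(-70) + (-3/3 + 2)²*v(6, 4) = -72*(-70) + (-3/3 + 2)²*(6*4) = 5040 + (-3*⅓ + 2)²*24 = 5040 + (-1 + 2)²*24 = 5040 + 1²*24 = 5040 + 1*24 = 5040 + 24 = 5064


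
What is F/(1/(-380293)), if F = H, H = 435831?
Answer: -165743478483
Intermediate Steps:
F = 435831
F/(1/(-380293)) = 435831/(1/(-380293)) = 435831/(-1/380293) = 435831*(-380293) = -165743478483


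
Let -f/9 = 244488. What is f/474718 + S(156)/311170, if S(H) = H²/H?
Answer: -171155480658/36929500015 ≈ -4.6347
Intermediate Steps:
f = -2200392 (f = -9*244488 = -2200392)
S(H) = H
f/474718 + S(156)/311170 = -2200392/474718 + 156/311170 = -2200392*1/474718 + 156*(1/311170) = -1100196/237359 + 78/155585 = -171155480658/36929500015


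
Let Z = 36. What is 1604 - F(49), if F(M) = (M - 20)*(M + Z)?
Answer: -861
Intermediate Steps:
F(M) = (-20 + M)*(36 + M) (F(M) = (M - 20)*(M + 36) = (-20 + M)*(36 + M))
1604 - F(49) = 1604 - (-720 + 49² + 16*49) = 1604 - (-720 + 2401 + 784) = 1604 - 1*2465 = 1604 - 2465 = -861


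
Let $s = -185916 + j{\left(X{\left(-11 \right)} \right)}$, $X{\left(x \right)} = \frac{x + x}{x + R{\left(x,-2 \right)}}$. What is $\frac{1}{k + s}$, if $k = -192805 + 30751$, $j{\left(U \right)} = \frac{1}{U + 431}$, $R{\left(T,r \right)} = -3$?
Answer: $- \frac{3028}{1053653153} \approx -2.8738 \cdot 10^{-6}$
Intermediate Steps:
$X{\left(x \right)} = \frac{2 x}{-3 + x}$ ($X{\left(x \right)} = \frac{x + x}{x - 3} = \frac{2 x}{-3 + x}$)
$j{\left(U \right)} = \frac{1}{431 + U}$
$k = -162054$
$s = - \frac{562953641}{3028}$ ($s = -185916 + \frac{1}{431 + 2 \left(-11\right) \frac{1}{-3 - 11}} = -185916 + \frac{1}{431 + 2 \left(-11\right) \frac{1}{-14}} = -185916 + \frac{1}{431 + 2 \left(-11\right) \left(- \frac{1}{14}\right)} = -185916 + \frac{1}{431 + \frac{11}{7}} = -185916 + \frac{1}{\frac{3028}{7}} = -185916 + \frac{7}{3028} = - \frac{562953641}{3028} \approx -1.8592 \cdot 10^{5}$)
$\frac{1}{k + s} = \frac{1}{-162054 - \frac{562953641}{3028}} = \frac{1}{- \frac{1053653153}{3028}} = - \frac{3028}{1053653153}$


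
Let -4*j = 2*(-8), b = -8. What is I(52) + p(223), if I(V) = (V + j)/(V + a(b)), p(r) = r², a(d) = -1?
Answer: 2536235/51 ≈ 49730.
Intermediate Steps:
j = 4 (j = -(-8)/2 = -¼*(-16) = 4)
I(V) = (4 + V)/(-1 + V) (I(V) = (V + 4)/(V - 1) = (4 + V)/(-1 + V))
I(52) + p(223) = (4 + 52)/(-1 + 52) + 223² = 56/51 + 49729 = 2536235/51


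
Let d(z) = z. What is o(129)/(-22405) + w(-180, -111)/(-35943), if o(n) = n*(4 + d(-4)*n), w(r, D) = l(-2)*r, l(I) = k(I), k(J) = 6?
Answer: 799386888/268434305 ≈ 2.9780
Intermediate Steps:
l(I) = 6
w(r, D) = 6*r
o(n) = n*(4 - 4*n)
o(129)/(-22405) + w(-180, -111)/(-35943) = (4*129*(1 - 1*129))/(-22405) + (6*(-180))/(-35943) = (4*129*(1 - 129))*(-1/22405) - 1080*(-1/35943) = (4*129*(-128))*(-1/22405) + 360/11981 = -66048*(-1/22405) + 360/11981 = 66048/22405 + 360/11981 = 799386888/268434305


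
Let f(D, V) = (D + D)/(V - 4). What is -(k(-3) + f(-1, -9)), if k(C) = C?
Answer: 37/13 ≈ 2.8462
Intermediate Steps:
f(D, V) = 2*D/(-4 + V) (f(D, V) = (2*D)/(-4 + V) = 2*D/(-4 + V))
-(k(-3) + f(-1, -9)) = -(-3 + 2*(-1)/(-4 - 9)) = -(-3 + 2*(-1)/(-13)) = -(-3 + 2*(-1)*(-1/13)) = -(-3 + 2/13) = -1*(-37/13) = 37/13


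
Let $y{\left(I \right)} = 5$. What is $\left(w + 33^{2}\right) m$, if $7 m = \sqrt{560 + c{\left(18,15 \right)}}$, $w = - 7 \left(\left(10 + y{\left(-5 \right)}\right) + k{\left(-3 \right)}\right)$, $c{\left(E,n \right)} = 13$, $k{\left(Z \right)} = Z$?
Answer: $\frac{1005 \sqrt{573}}{7} \approx 3436.7$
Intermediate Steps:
$w = -84$ ($w = - 7 \left(\left(10 + 5\right) - 3\right) = - 7 \left(15 - 3\right) = \left(-7\right) 12 = -84$)
$m = \frac{\sqrt{573}}{7}$ ($m = \frac{\sqrt{560 + 13}}{7} = \frac{\sqrt{573}}{7} \approx 3.4196$)
$\left(w + 33^{2}\right) m = \left(-84 + 33^{2}\right) \frac{\sqrt{573}}{7} = \left(-84 + 1089\right) \frac{\sqrt{573}}{7} = 1005 \frac{\sqrt{573}}{7} = \frac{1005 \sqrt{573}}{7}$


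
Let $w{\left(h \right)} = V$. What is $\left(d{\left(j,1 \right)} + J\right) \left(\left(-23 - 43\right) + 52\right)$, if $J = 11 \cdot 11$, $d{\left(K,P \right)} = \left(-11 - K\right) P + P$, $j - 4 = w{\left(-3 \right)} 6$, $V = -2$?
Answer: $-1666$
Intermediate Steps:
$w{\left(h \right)} = -2$
$j = -8$ ($j = 4 - 12 = -8$)
$d{\left(K,P \right)} = P + P \left(-11 - K\right)$ ($d{\left(K,P \right)} = P \left(-11 - K\right) + P = P + P \left(-11 - K\right)$)
$J = 121$
$\left(d{\left(j,1 \right)} + J\right) \left(\left(-23 - 43\right) + 52\right) = \left(\left(-1\right) 1 \left(10 - 8\right) + 121\right) \left(\left(-23 - 43\right) + 52\right) = \left(\left(-1\right) 1 \cdot 2 + 121\right) \left(-66 + 52\right) = \left(-2 + 121\right) \left(-14\right) = 119 \left(-14\right) = -1666$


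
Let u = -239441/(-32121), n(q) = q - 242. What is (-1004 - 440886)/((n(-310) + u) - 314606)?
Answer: 14193948690/10122950677 ≈ 1.4022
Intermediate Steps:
n(q) = -242 + q
u = 239441/32121 (u = -239441*(-1/32121) = 239441/32121 ≈ 7.4543)
(-1004 - 440886)/((n(-310) + u) - 314606) = (-1004 - 440886)/(((-242 - 310) + 239441/32121) - 314606) = -441890/((-552 + 239441/32121) - 314606) = -441890/(-17491351/32121 - 314606) = -441890/(-10122950677/32121) = -441890*(-32121/10122950677) = 14193948690/10122950677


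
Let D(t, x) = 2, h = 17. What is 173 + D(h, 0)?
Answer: 175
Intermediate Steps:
173 + D(h, 0) = 173 + 2 = 175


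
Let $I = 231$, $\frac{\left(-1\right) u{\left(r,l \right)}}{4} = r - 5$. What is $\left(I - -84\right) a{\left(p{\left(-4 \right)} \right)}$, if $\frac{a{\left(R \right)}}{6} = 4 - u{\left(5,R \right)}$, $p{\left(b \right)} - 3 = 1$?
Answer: $7560$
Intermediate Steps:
$p{\left(b \right)} = 4$ ($p{\left(b \right)} = 3 + 1 = 4$)
$u{\left(r,l \right)} = 20 - 4 r$ ($u{\left(r,l \right)} = - 4 \left(r - 5\right) = - 4 \left(-5 + r\right) = 20 - 4 r$)
$a{\left(R \right)} = 24$ ($a{\left(R \right)} = 6 \left(4 - \left(20 - 20\right)\right) = 6 \left(4 - 0\right) = 6 \left(4 + 0\right) = 6 \cdot 4 = 24$)
$\left(I - -84\right) a{\left(p{\left(-4 \right)} \right)} = \left(231 - -84\right) 24 = \left(231 + 84\right) 24 = 315 \cdot 24 = 7560$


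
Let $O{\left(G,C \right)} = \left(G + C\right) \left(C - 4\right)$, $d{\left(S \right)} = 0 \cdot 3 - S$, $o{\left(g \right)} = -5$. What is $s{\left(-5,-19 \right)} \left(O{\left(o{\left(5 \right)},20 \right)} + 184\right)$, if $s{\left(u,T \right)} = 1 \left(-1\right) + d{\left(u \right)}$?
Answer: $1696$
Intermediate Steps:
$d{\left(S \right)} = - S$ ($d{\left(S \right)} = 0 - S = - S$)
$s{\left(u,T \right)} = -1 - u$ ($s{\left(u,T \right)} = 1 \left(-1\right) - u = -1 - u$)
$O{\left(G,C \right)} = \left(-4 + C\right) \left(C + G\right)$ ($O{\left(G,C \right)} = \left(C + G\right) \left(-4 + C\right) = \left(-4 + C\right) \left(C + G\right)$)
$s{\left(-5,-19 \right)} \left(O{\left(o{\left(5 \right)},20 \right)} + 184\right) = \left(-1 - -5\right) \left(\left(20^{2} - 80 - -20 + 20 \left(-5\right)\right) + 184\right) = \left(-1 + 5\right) \left(\left(400 - 80 + 20 - 100\right) + 184\right) = 4 \left(240 + 184\right) = 4 \cdot 424 = 1696$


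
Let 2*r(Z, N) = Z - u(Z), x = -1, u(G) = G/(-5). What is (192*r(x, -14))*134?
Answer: -77184/5 ≈ -15437.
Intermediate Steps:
u(G) = -G/5 (u(G) = G*(-⅕) = -G/5)
r(Z, N) = 3*Z/5 (r(Z, N) = (Z - (-1)*Z/5)/2 = (Z + Z/5)/2 = (6*Z/5)/2 = 3*Z/5)
(192*r(x, -14))*134 = (192*((⅗)*(-1)))*134 = (192*(-⅗))*134 = -576/5*134 = -77184/5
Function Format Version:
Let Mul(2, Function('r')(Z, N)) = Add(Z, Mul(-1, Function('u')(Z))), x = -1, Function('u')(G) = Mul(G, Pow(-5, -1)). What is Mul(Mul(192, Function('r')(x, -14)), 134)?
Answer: Rational(-77184, 5) ≈ -15437.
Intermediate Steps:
Function('u')(G) = Mul(Rational(-1, 5), G) (Function('u')(G) = Mul(G, Rational(-1, 5)) = Mul(Rational(-1, 5), G))
Function('r')(Z, N) = Mul(Rational(3, 5), Z) (Function('r')(Z, N) = Mul(Rational(1, 2), Add(Z, Mul(-1, Mul(Rational(-1, 5), Z)))) = Mul(Rational(1, 2), Add(Z, Mul(Rational(1, 5), Z))) = Mul(Rational(1, 2), Mul(Rational(6, 5), Z)) = Mul(Rational(3, 5), Z))
Mul(Mul(192, Function('r')(x, -14)), 134) = Mul(Mul(192, Mul(Rational(3, 5), -1)), 134) = Mul(Mul(192, Rational(-3, 5)), 134) = Mul(Rational(-576, 5), 134) = Rational(-77184, 5)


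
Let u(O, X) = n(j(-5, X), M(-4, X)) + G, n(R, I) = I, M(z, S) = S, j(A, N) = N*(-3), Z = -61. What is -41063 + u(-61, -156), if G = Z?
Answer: -41280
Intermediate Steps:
j(A, N) = -3*N
G = -61
u(O, X) = -61 + X (u(O, X) = X - 61 = -61 + X)
-41063 + u(-61, -156) = -41063 + (-61 - 156) = -41063 - 217 = -41280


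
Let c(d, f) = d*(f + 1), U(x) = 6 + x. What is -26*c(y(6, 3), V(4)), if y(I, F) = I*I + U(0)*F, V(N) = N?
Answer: -7020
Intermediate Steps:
y(I, F) = I**2 + 6*F (y(I, F) = I*I + (6 + 0)*F = I**2 + 6*F)
c(d, f) = d*(1 + f)
-26*c(y(6, 3), V(4)) = -26*(6**2 + 6*3)*(1 + 4) = -26*(36 + 18)*5 = -1404*5 = -26*270 = -7020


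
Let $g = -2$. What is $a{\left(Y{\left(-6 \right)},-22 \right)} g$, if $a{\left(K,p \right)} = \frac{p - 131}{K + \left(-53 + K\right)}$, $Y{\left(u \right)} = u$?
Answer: $- \frac{306}{65} \approx -4.7077$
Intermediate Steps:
$a{\left(K,p \right)} = \frac{-131 + p}{-53 + 2 K}$
$a{\left(Y{\left(-6 \right)},-22 \right)} g = \frac{-131 - 22}{-53 + 2 \left(-6\right)} \left(-2\right) = \frac{1}{-53 - 12} \left(-153\right) \left(-2\right) = \frac{1}{-65} \left(-153\right) \left(-2\right) = \left(- \frac{1}{65}\right) \left(-153\right) \left(-2\right) = \frac{153}{65} \left(-2\right) = - \frac{306}{65}$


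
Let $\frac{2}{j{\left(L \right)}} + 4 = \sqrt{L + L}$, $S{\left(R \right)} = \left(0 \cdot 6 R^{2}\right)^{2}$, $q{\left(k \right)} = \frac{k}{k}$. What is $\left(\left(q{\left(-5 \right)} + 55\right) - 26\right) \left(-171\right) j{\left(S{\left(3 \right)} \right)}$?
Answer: $2565$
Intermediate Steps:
$q{\left(k \right)} = 1$
$S{\left(R \right)} = 0$ ($S{\left(R \right)} = \left(0 R^{2}\right)^{2} = 0^{2} = 0$)
$j{\left(L \right)} = \frac{2}{-4 + \sqrt{2} \sqrt{L}}$ ($j{\left(L \right)} = \frac{2}{-4 + \sqrt{L + L}} = \frac{2}{-4 + \sqrt{2 L}} = \frac{2}{-4 + \sqrt{2} \sqrt{L}}$)
$\left(\left(q{\left(-5 \right)} + 55\right) - 26\right) \left(-171\right) j{\left(S{\left(3 \right)} \right)} = \left(\left(1 + 55\right) - 26\right) \left(-171\right) \frac{2}{-4 + \sqrt{2} \sqrt{0}} = \left(56 - 26\right) \left(-171\right) \frac{2}{-4 + \sqrt{2} \cdot 0} = 30 \left(-171\right) \frac{2}{-4 + 0} = - 5130 \frac{2}{-4} = - 5130 \cdot 2 \left(- \frac{1}{4}\right) = \left(-5130\right) \left(- \frac{1}{2}\right) = 2565$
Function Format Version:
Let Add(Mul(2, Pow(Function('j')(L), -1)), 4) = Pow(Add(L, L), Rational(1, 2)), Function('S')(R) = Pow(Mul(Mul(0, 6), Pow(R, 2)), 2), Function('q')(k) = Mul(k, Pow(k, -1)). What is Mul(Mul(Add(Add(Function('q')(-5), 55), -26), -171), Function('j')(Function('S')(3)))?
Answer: 2565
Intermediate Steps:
Function('q')(k) = 1
Function('S')(R) = 0 (Function('S')(R) = Pow(Mul(0, Pow(R, 2)), 2) = Pow(0, 2) = 0)
Function('j')(L) = Mul(2, Pow(Add(-4, Mul(Pow(2, Rational(1, 2)), Pow(L, Rational(1, 2)))), -1)) (Function('j')(L) = Mul(2, Pow(Add(-4, Pow(Add(L, L), Rational(1, 2))), -1)) = Mul(2, Pow(Add(-4, Pow(Mul(2, L), Rational(1, 2))), -1)) = Mul(2, Pow(Add(-4, Mul(Pow(2, Rational(1, 2)), Pow(L, Rational(1, 2)))), -1)))
Mul(Mul(Add(Add(Function('q')(-5), 55), -26), -171), Function('j')(Function('S')(3))) = Mul(Mul(Add(Add(1, 55), -26), -171), Mul(2, Pow(Add(-4, Mul(Pow(2, Rational(1, 2)), Pow(0, Rational(1, 2)))), -1))) = Mul(Mul(Add(56, -26), -171), Mul(2, Pow(Add(-4, Mul(Pow(2, Rational(1, 2)), 0)), -1))) = Mul(Mul(30, -171), Mul(2, Pow(Add(-4, 0), -1))) = Mul(-5130, Mul(2, Pow(-4, -1))) = Mul(-5130, Mul(2, Rational(-1, 4))) = Mul(-5130, Rational(-1, 2)) = 2565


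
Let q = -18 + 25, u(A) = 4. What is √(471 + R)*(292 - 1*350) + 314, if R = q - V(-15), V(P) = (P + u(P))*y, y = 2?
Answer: 314 - 580*√5 ≈ -982.92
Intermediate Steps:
q = 7
V(P) = 8 + 2*P (V(P) = (P + 4)*2 = (4 + P)*2 = 8 + 2*P)
R = 29 (R = 7 - (8 + 2*(-15)) = 7 - (8 - 30) = 7 - 1*(-22) = 7 + 22 = 29)
√(471 + R)*(292 - 1*350) + 314 = √(471 + 29)*(292 - 1*350) + 314 = √500*(292 - 350) + 314 = (10*√5)*(-58) + 314 = -580*√5 + 314 = 314 - 580*√5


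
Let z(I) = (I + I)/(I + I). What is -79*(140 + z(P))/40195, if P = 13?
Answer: -11139/40195 ≈ -0.27712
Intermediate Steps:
z(I) = 1 (z(I) = (2*I)/((2*I)) = (2*I)*(1/(2*I)) = 1)
-79*(140 + z(P))/40195 = -79*(140 + 1)/40195 = -79*141*(1/40195) = -11139*1/40195 = -11139/40195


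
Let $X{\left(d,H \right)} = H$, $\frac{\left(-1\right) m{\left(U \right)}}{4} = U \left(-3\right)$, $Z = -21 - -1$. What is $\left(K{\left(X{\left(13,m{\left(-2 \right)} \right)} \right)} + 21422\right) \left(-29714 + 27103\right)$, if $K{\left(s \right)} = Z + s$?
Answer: $-55817958$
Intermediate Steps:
$Z = -20$ ($Z = -21 + 1 = -20$)
$m{\left(U \right)} = 12 U$ ($m{\left(U \right)} = - 4 U \left(-3\right) = - 4 \left(- 3 U\right) = 12 U$)
$K{\left(s \right)} = -20 + s$
$\left(K{\left(X{\left(13,m{\left(-2 \right)} \right)} \right)} + 21422\right) \left(-29714 + 27103\right) = \left(\left(-20 + 12 \left(-2\right)\right) + 21422\right) \left(-29714 + 27103\right) = \left(\left(-20 - 24\right) + 21422\right) \left(-2611\right) = \left(-44 + 21422\right) \left(-2611\right) = 21378 \left(-2611\right) = -55817958$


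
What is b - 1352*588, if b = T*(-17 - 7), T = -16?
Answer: -794592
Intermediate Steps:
b = 384 (b = -16*(-17 - 7) = -16*(-24) = 384)
b - 1352*588 = 384 - 1352*588 = 384 - 794976 = -794592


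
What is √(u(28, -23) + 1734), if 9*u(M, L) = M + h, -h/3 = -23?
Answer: √15703/3 ≈ 41.771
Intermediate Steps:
h = 69 (h = -3*(-23) = 69)
u(M, L) = 23/3 + M/9 (u(M, L) = (M + 69)/9 = (69 + M)/9 = 23/3 + M/9)
√(u(28, -23) + 1734) = √((23/3 + (⅑)*28) + 1734) = √((23/3 + 28/9) + 1734) = √(97/9 + 1734) = √(15703/9) = √15703/3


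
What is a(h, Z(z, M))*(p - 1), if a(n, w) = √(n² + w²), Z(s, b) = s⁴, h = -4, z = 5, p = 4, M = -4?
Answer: 3*√390641 ≈ 1875.0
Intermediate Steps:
a(h, Z(z, M))*(p - 1) = √((-4)² + (5⁴)²)*(4 - 1) = √(16 + 625²)*3 = √(16 + 390625)*3 = √390641*3 = 3*√390641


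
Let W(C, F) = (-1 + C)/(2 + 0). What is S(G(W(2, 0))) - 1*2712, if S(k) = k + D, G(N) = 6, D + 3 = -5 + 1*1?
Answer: -2713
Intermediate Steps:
D = -7 (D = -3 + (-5 + 1*1) = -3 + (-5 + 1) = -3 - 4 = -7)
W(C, F) = -½ + C/2 (W(C, F) = (-1 + C)/2 = (-1 + C)*(½) = -½ + C/2)
S(k) = -7 + k (S(k) = k - 7 = -7 + k)
S(G(W(2, 0))) - 1*2712 = (-7 + 6) - 1*2712 = -1 - 2712 = -2713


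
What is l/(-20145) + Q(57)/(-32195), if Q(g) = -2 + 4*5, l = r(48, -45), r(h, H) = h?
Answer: -127198/43237885 ≈ -0.0029418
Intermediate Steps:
l = 48
Q(g) = 18 (Q(g) = -2 + 20 = 18)
l/(-20145) + Q(57)/(-32195) = 48/(-20145) + 18/(-32195) = 48*(-1/20145) + 18*(-1/32195) = -16/6715 - 18/32195 = -127198/43237885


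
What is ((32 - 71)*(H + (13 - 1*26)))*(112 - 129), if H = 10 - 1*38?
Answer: -27183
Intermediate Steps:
H = -28 (H = 10 - 38 = -28)
((32 - 71)*(H + (13 - 1*26)))*(112 - 129) = ((32 - 71)*(-28 + (13 - 1*26)))*(112 - 129) = -39*(-28 + (13 - 26))*(-17) = -39*(-28 - 13)*(-17) = -39*(-41)*(-17) = 1599*(-17) = -27183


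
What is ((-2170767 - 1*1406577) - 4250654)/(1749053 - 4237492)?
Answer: 7827998/2488439 ≈ 3.1457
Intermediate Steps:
((-2170767 - 1*1406577) - 4250654)/(1749053 - 4237492) = ((-2170767 - 1406577) - 4250654)/(-2488439) = (-3577344 - 4250654)*(-1/2488439) = -7827998*(-1/2488439) = 7827998/2488439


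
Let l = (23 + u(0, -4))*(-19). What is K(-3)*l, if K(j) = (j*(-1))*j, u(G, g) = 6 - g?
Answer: 5643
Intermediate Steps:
K(j) = -j**2 (K(j) = (-j)*j = -j**2)
l = -627 (l = (23 + (6 - 1*(-4)))*(-19) = (23 + (6 + 4))*(-19) = (23 + 10)*(-19) = 33*(-19) = -627)
K(-3)*l = -1*(-3)**2*(-627) = -1*9*(-627) = -9*(-627) = 5643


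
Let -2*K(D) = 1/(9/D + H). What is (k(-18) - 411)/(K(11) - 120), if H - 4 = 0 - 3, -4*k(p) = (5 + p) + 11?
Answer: 16420/4811 ≈ 3.4130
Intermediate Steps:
k(p) = -4 - p/4 (k(p) = -((5 + p) + 11)/4 = -(16 + p)/4 = -4 - p/4)
H = 1 (H = 4 + (0 - 3) = 4 - 3 = 1)
K(D) = -1/(2*(1 + 9/D)) (K(D) = -1/(2*(9/D + 1)) = -1/(2*(1 + 9/D)))
(k(-18) - 411)/(K(11) - 120) = ((-4 - ¼*(-18)) - 411)/(-1*11/(18 + 2*11) - 120) = ((-4 + 9/2) - 411)/(-1*11/(18 + 22) - 120) = (½ - 411)/(-1*11/40 - 120) = -821/(2*(-1*11*1/40 - 120)) = -821/(2*(-11/40 - 120)) = -821/(2*(-4811/40)) = -821/2*(-40/4811) = 16420/4811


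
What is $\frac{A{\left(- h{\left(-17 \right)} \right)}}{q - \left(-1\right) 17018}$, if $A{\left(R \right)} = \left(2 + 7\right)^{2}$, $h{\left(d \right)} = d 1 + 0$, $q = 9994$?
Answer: $\frac{27}{9004} \approx 0.0029987$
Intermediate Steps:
$h{\left(d \right)} = d$ ($h{\left(d \right)} = d + 0 = d$)
$A{\left(R \right)} = 81$ ($A{\left(R \right)} = 9^{2} = 81$)
$\frac{A{\left(- h{\left(-17 \right)} \right)}}{q - \left(-1\right) 17018} = \frac{81}{9994 - \left(-1\right) 17018} = \frac{81}{9994 - -17018} = \frac{81}{9994 + 17018} = \frac{81}{27012} = 81 \cdot \frac{1}{27012} = \frac{27}{9004}$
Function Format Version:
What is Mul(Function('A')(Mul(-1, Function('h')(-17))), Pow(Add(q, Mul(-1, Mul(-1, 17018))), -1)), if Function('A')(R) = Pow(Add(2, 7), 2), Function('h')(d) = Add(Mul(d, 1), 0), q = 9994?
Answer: Rational(27, 9004) ≈ 0.0029987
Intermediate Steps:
Function('h')(d) = d (Function('h')(d) = Add(d, 0) = d)
Function('A')(R) = 81 (Function('A')(R) = Pow(9, 2) = 81)
Mul(Function('A')(Mul(-1, Function('h')(-17))), Pow(Add(q, Mul(-1, Mul(-1, 17018))), -1)) = Mul(81, Pow(Add(9994, Mul(-1, Mul(-1, 17018))), -1)) = Mul(81, Pow(Add(9994, Mul(-1, -17018)), -1)) = Mul(81, Pow(Add(9994, 17018), -1)) = Mul(81, Pow(27012, -1)) = Mul(81, Rational(1, 27012)) = Rational(27, 9004)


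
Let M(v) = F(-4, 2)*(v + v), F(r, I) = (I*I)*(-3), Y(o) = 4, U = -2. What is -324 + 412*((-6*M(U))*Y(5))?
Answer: -474948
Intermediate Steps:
F(r, I) = -3*I² (F(r, I) = I²*(-3) = -3*I²)
M(v) = -24*v (M(v) = (-3*2²)*(v + v) = (-3*4)*(2*v) = -24*v)
-324 + 412*((-6*M(U))*Y(5)) = -324 + 412*(-(-144)*(-2)*4) = -324 + 412*(-6*48*4) = -324 + 412*(-288*4) = -324 + 412*(-1152) = -324 - 474624 = -474948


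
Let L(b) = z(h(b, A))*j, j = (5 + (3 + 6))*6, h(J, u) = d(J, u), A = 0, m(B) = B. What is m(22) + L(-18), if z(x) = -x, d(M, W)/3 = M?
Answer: 4558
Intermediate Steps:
d(M, W) = 3*M
h(J, u) = 3*J
j = 84 (j = (5 + 9)*6 = 14*6 = 84)
L(b) = -252*b (L(b) = -3*b*84 = -252*b)
m(22) + L(-18) = 22 - 252*(-18) = 22 + 4536 = 4558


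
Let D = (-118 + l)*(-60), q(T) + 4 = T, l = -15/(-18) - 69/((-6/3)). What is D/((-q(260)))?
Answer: -155/8 ≈ -19.375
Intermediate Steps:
l = 106/3 (l = -15*(-1/18) - 69/((-6*⅓)) = ⅚ - 69/(-2) = ⅚ - 69*(-½) = ⅚ + 69/2 = 106/3 ≈ 35.333)
q(T) = -4 + T
D = 4960 (D = (-118 + 106/3)*(-60) = -248/3*(-60) = 4960)
D/((-q(260))) = 4960/((-(-4 + 260))) = 4960/((-1*256)) = 4960/(-256) = 4960*(-1/256) = -155/8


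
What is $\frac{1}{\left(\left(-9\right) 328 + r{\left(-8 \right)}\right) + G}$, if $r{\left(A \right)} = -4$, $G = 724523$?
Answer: $\frac{1}{721567} \approx 1.3859 \cdot 10^{-6}$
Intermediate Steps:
$\frac{1}{\left(\left(-9\right) 328 + r{\left(-8 \right)}\right) + G} = \frac{1}{\left(\left(-9\right) 328 - 4\right) + 724523} = \frac{1}{\left(-2952 - 4\right) + 724523} = \frac{1}{-2956 + 724523} = \frac{1}{721567}$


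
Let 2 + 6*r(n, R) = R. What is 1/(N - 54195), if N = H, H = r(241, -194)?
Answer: -3/162683 ≈ -1.8441e-5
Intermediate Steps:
r(n, R) = -⅓ + R/6
H = -98/3 (H = -⅓ + (⅙)*(-194) = -⅓ - 97/3 = -98/3 ≈ -32.667)
N = -98/3 ≈ -32.667
1/(N - 54195) = 1/(-98/3 - 54195) = 1/(-162683/3) = -3/162683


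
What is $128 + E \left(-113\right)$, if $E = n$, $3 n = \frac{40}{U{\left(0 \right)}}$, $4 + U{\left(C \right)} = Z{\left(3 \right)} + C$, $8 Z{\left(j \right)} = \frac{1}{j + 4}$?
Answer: $\frac{338752}{669} \approx 506.36$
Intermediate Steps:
$Z{\left(j \right)} = \frac{1}{8 \left(4 + j\right)}$ ($Z{\left(j \right)} = \frac{1}{8 \left(j + 4\right)} = \frac{1}{8 \left(4 + j\right)}$)
$U{\left(C \right)} = - \frac{223}{56} + C$ ($U{\left(C \right)} = -4 + \left(\frac{1}{8 \left(4 + 3\right)} + C\right) = -4 + \left(\frac{1}{8 \cdot 7} + C\right) = -4 + \left(\frac{1}{8} \cdot \frac{1}{7} + C\right) = -4 + \left(\frac{1}{56} + C\right) = - \frac{223}{56} + C$)
$n = - \frac{2240}{669}$ ($n = \frac{40 \frac{1}{- \frac{223}{56} + 0}}{3} = \frac{40 \frac{1}{- \frac{223}{56}}}{3} = \frac{40 \left(- \frac{56}{223}\right)}{3} = \frac{1}{3} \left(- \frac{2240}{223}\right) = - \frac{2240}{669} \approx -3.3483$)
$E = - \frac{2240}{669} \approx -3.3483$
$128 + E \left(-113\right) = 128 - - \frac{253120}{669} = 128 + \frac{253120}{669} = \frac{338752}{669}$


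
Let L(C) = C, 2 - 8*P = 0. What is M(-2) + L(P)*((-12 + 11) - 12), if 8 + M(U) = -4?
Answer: -61/4 ≈ -15.250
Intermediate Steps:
P = ¼ (P = ¼ - ⅛*0 = ¼ + 0 = ¼ ≈ 0.25000)
M(U) = -12 (M(U) = -8 - 4 = -12)
M(-2) + L(P)*((-12 + 11) - 12) = -12 + ((-12 + 11) - 12)/4 = -12 + (-1 - 12)/4 = -12 + (¼)*(-13) = -12 - 13/4 = -61/4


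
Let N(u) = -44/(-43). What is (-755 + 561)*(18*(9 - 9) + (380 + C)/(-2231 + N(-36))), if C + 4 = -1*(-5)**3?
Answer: 1393114/31963 ≈ 43.585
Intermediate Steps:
N(u) = 44/43 (N(u) = -44*(-1/43) = 44/43)
C = 121 (C = -4 - 1*(-5)**3 = -4 - 1*(-125) = -4 + 125 = 121)
(-755 + 561)*(18*(9 - 9) + (380 + C)/(-2231 + N(-36))) = (-755 + 561)*(18*(9 - 9) + (380 + 121)/(-2231 + 44/43)) = -194*(18*0 + 501/(-95889/43)) = -194*(0 + 501*(-43/95889)) = -194*(0 - 7181/31963) = -194*(-7181/31963) = 1393114/31963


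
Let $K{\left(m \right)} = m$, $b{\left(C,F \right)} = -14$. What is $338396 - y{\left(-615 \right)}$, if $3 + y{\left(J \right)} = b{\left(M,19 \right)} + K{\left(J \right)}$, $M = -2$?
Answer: $339028$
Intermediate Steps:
$y{\left(J \right)} = -17 + J$ ($y{\left(J \right)} = -3 + \left(-14 + J\right) = -17 + J$)
$338396 - y{\left(-615 \right)} = 338396 - \left(-17 - 615\right) = 338396 - -632 = 338396 + 632 = 339028$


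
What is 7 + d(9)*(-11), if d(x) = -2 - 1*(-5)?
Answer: -26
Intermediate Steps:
d(x) = 3 (d(x) = -2 + 5 = 3)
7 + d(9)*(-11) = 7 + 3*(-11) = 7 - 33 = -26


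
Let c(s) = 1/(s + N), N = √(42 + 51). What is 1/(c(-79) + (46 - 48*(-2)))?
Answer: 290979/41315279 + √93/123945837 ≈ 0.0070430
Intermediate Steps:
N = √93 ≈ 9.6436
c(s) = 1/(s + √93)
1/(c(-79) + (46 - 48*(-2))) = 1/(1/(-79 + √93) + (46 - 48*(-2))) = 1/(1/(-79 + √93) + (46 + 96)) = 1/(1/(-79 + √93) + 142) = 1/(142 + 1/(-79 + √93))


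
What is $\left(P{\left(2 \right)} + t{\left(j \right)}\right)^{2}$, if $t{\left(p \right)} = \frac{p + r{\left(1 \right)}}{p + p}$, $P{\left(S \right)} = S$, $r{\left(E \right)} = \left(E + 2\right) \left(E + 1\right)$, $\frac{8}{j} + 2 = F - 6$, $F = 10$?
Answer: $\frac{169}{16} \approx 10.563$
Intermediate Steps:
$j = 4$ ($j = \frac{8}{-2 + \left(10 - 6\right)} = \frac{8}{-2 + 4} = \frac{8}{2} = 8 \cdot \frac{1}{2} = 4$)
$r{\left(E \right)} = \left(1 + E\right) \left(2 + E\right)$ ($r{\left(E \right)} = \left(2 + E\right) \left(1 + E\right) = \left(1 + E\right) \left(2 + E\right)$)
$t{\left(p \right)} = \frac{6 + p}{2 p}$ ($t{\left(p \right)} = \frac{p + \left(2 + 1^{2} + 3 \cdot 1\right)}{p + p} = \frac{p + \left(2 + 1 + 3\right)}{2 p} = \left(p + 6\right) \frac{1}{2 p} = \left(6 + p\right) \frac{1}{2 p} = \frac{6 + p}{2 p}$)
$\left(P{\left(2 \right)} + t{\left(j \right)}\right)^{2} = \left(2 + \frac{6 + 4}{2 \cdot 4}\right)^{2} = \left(2 + \frac{1}{2} \cdot \frac{1}{4} \cdot 10\right)^{2} = \left(2 + \frac{5}{4}\right)^{2} = \left(\frac{13}{4}\right)^{2} = \frac{169}{16}$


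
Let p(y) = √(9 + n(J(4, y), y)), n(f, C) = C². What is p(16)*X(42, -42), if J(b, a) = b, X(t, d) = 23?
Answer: 23*√265 ≈ 374.41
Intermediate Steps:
p(y) = √(9 + y²)
p(16)*X(42, -42) = √(9 + 16²)*23 = √(9 + 256)*23 = √265*23 = 23*√265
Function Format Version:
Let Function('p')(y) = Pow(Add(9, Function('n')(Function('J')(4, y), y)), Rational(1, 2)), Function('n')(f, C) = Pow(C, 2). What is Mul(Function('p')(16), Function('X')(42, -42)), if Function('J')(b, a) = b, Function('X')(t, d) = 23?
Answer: Mul(23, Pow(265, Rational(1, 2))) ≈ 374.41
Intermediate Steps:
Function('p')(y) = Pow(Add(9, Pow(y, 2)), Rational(1, 2))
Mul(Function('p')(16), Function('X')(42, -42)) = Mul(Pow(Add(9, Pow(16, 2)), Rational(1, 2)), 23) = Mul(Pow(Add(9, 256), Rational(1, 2)), 23) = Mul(Pow(265, Rational(1, 2)), 23) = Mul(23, Pow(265, Rational(1, 2)))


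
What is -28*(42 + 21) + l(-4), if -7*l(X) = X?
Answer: -12344/7 ≈ -1763.4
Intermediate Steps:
l(X) = -X/7
-28*(42 + 21) + l(-4) = -28*(42 + 21) - ⅐*(-4) = -28*63 + 4/7 = -1764 + 4/7 = -12344/7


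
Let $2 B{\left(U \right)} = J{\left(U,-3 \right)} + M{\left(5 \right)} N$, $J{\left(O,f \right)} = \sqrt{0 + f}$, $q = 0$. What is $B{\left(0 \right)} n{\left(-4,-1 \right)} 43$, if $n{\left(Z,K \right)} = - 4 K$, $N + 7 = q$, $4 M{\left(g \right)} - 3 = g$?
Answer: $-1204 + 86 i \sqrt{3} \approx -1204.0 + 148.96 i$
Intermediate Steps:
$M{\left(g \right)} = \frac{3}{4} + \frac{g}{4}$
$N = -7$ ($N = -7 + 0 = -7$)
$J{\left(O,f \right)} = \sqrt{f}$
$B{\left(U \right)} = -7 + \frac{i \sqrt{3}}{2}$ ($B{\left(U \right)} = \frac{\sqrt{-3} + \left(\frac{3}{4} + \frac{1}{4} \cdot 5\right) \left(-7\right)}{2} = \frac{i \sqrt{3} + \left(\frac{3}{4} + \frac{5}{4}\right) \left(-7\right)}{2} = \frac{i \sqrt{3} + 2 \left(-7\right)}{2} = \frac{i \sqrt{3} - 14}{2} = \frac{-14 + i \sqrt{3}}{2} = -7 + \frac{i \sqrt{3}}{2}$)
$B{\left(0 \right)} n{\left(-4,-1 \right)} 43 = \left(-7 + \frac{i \sqrt{3}}{2}\right) \left(\left(-4\right) \left(-1\right)\right) 43 = \left(-7 + \frac{i \sqrt{3}}{2}\right) 4 \cdot 43 = \left(-28 + 2 i \sqrt{3}\right) 43 = -1204 + 86 i \sqrt{3}$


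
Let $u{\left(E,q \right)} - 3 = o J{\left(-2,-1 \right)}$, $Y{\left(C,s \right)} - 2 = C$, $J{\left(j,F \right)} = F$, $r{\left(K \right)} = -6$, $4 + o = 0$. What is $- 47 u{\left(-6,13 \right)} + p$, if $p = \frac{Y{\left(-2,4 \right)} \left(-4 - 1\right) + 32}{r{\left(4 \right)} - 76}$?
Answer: $- \frac{13505}{41} \approx -329.39$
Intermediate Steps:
$o = -4$ ($o = -4 + 0 = -4$)
$Y{\left(C,s \right)} = 2 + C$
$u{\left(E,q \right)} = 7$ ($u{\left(E,q \right)} = 3 - -4 = 3 + 4 = 7$)
$p = - \frac{16}{41}$ ($p = \frac{\left(2 - 2\right) \left(-4 - 1\right) + 32}{-6 - 76} = \frac{0 \left(-5\right) + 32}{-82} = \left(0 + 32\right) \left(- \frac{1}{82}\right) = 32 \left(- \frac{1}{82}\right) = - \frac{16}{41} \approx -0.39024$)
$- 47 u{\left(-6,13 \right)} + p = \left(-47\right) 7 - \frac{16}{41} = -329 - \frac{16}{41} = - \frac{13505}{41}$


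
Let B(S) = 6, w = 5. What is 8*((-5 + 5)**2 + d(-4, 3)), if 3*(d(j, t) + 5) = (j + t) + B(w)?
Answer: -80/3 ≈ -26.667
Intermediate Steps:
d(j, t) = -3 + j/3 + t/3 (d(j, t) = -5 + ((j + t) + 6)/3 = -5 + (6 + j + t)/3 = -5 + (2 + j/3 + t/3) = -3 + j/3 + t/3)
8*((-5 + 5)**2 + d(-4, 3)) = 8*((-5 + 5)**2 + (-3 + (1/3)*(-4) + (1/3)*3)) = 8*(0**2 + (-3 - 4/3 + 1)) = 8*(0 - 10/3) = 8*(-10/3) = -80/3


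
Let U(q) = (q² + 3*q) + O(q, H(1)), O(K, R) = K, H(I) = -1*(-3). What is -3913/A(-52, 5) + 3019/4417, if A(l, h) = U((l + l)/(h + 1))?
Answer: -11482613/706720 ≈ -16.248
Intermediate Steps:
H(I) = 3
U(q) = q² + 4*q (U(q) = (q² + 3*q) + q = q² + 4*q)
A(l, h) = 2*l*(4 + 2*l/(1 + h))/(1 + h) (A(l, h) = ((l + l)/(h + 1))*(4 + (l + l)/(h + 1)) = ((2*l)/(1 + h))*(4 + (2*l)/(1 + h)) = (2*l/(1 + h))*(4 + 2*l/(1 + h)) = 2*l*(4 + 2*l/(1 + h))/(1 + h))
-3913/A(-52, 5) + 3019/4417 = -3913*(-(1 + 5)²/(208*(2 - 52 + 2*5))) + 3019/4417 = -3913*(-9/(52*(2 - 52 + 10))) + 3019*(1/4417) = -3913/(4*(-52)*(1/36)*(-40)) + 3019/4417 = -3913/2080/9 + 3019/4417 = -3913*9/2080 + 3019/4417 = -2709/160 + 3019/4417 = -11482613/706720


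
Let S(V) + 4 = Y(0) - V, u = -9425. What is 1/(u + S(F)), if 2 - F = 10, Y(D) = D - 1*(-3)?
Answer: -1/9418 ≈ -0.00010618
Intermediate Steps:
Y(D) = 3 + D (Y(D) = D + 3 = 3 + D)
F = -8 (F = 2 - 1*10 = 2 - 10 = -8)
S(V) = -1 - V (S(V) = -4 + ((3 + 0) - V) = -4 + (3 - V) = -1 - V)
1/(u + S(F)) = 1/(-9425 + (-1 - 1*(-8))) = 1/(-9425 + (-1 + 8)) = 1/(-9425 + 7) = 1/(-9418) = -1/9418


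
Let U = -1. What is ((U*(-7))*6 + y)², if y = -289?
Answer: 61009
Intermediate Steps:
((U*(-7))*6 + y)² = (-1*(-7)*6 - 289)² = (7*6 - 289)² = (42 - 289)² = (-247)² = 61009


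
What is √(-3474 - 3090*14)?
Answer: I*√46734 ≈ 216.18*I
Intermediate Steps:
√(-3474 - 3090*14) = √(-3474 - 43260) = √(-46734) = I*√46734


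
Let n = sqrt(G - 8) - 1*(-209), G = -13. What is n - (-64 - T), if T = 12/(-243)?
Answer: 22109/81 + I*sqrt(21) ≈ 272.95 + 4.5826*I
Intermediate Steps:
T = -4/81 (T = 12*(-1/243) = -4/81 ≈ -0.049383)
n = 209 + I*sqrt(21) (n = sqrt(-13 - 8) - 1*(-209) = sqrt(-21) + 209 = I*sqrt(21) + 209 = 209 + I*sqrt(21) ≈ 209.0 + 4.5826*I)
n - (-64 - T) = (209 + I*sqrt(21)) - (-64 - 1*(-4/81)) = (209 + I*sqrt(21)) - (-64 + 4/81) = (209 + I*sqrt(21)) - 1*(-5180/81) = (209 + I*sqrt(21)) + 5180/81 = 22109/81 + I*sqrt(21)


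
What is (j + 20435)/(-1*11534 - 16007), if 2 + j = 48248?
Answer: -68681/27541 ≈ -2.4938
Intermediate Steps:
j = 48246 (j = -2 + 48248 = 48246)
(j + 20435)/(-1*11534 - 16007) = (48246 + 20435)/(-1*11534 - 16007) = 68681/(-11534 - 16007) = 68681/(-27541) = 68681*(-1/27541) = -68681/27541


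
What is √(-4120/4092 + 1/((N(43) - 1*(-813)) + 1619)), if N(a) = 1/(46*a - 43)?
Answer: 5*I*√7710798359705595/437650653 ≈ 1.0032*I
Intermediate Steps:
N(a) = 1/(-43 + 46*a)
√(-4120/4092 + 1/((N(43) - 1*(-813)) + 1619)) = √(-4120/4092 + 1/((1/(-43 + 46*43) - 1*(-813)) + 1619)) = √(-4120*1/4092 + 1/((1/(-43 + 1978) + 813) + 1619)) = √(-1030/1023 + 1/((1/1935 + 813) + 1619)) = √(-1030/1023 + 1/(1573156/1935 + 1619)) = √(-1030/1023 + 1/(4705921/1935)) = √(-1030/1023 + 1935/4705921) = √(-440465375/437650653) = 5*I*√7710798359705595/437650653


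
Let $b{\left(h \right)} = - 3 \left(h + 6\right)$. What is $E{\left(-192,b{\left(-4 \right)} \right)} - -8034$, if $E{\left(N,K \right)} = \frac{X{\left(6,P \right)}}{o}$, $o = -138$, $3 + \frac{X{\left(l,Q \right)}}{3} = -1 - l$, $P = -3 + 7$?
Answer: $\frac{184787}{23} \approx 8034.2$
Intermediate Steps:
$P = 4$
$b{\left(h \right)} = -18 - 3 h$ ($b{\left(h \right)} = - 3 \left(6 + h\right) = -18 - 3 h$)
$X{\left(l,Q \right)} = -12 - 3 l$ ($X{\left(l,Q \right)} = -9 + 3 \left(-1 - l\right) = -9 - \left(3 + 3 l\right) = -12 - 3 l$)
$E{\left(N,K \right)} = \frac{5}{23}$ ($E{\left(N,K \right)} = \frac{-12 - 18}{-138} = \left(-12 - 18\right) \left(- \frac{1}{138}\right) = \left(-30\right) \left(- \frac{1}{138}\right) = \frac{5}{23}$)
$E{\left(-192,b{\left(-4 \right)} \right)} - -8034 = \frac{5}{23} - -8034 = \frac{5}{23} + 8034 = \frac{184787}{23}$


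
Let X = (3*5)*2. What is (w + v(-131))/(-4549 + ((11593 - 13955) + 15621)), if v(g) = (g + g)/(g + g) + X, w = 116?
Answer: 147/8710 ≈ 0.016877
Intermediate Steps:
X = 30 (X = 15*2 = 30)
v(g) = 31 (v(g) = (g + g)/(g + g) + 30 = (2*g)/((2*g)) + 30 = (2*g)*(1/(2*g)) + 30 = 1 + 30 = 31)
(w + v(-131))/(-4549 + ((11593 - 13955) + 15621)) = (116 + 31)/(-4549 + ((11593 - 13955) + 15621)) = 147/(-4549 + (-2362 + 15621)) = 147/(-4549 + 13259) = 147/8710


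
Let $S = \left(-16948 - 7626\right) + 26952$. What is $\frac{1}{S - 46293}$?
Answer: $- \frac{1}{43915} \approx -2.2771 \cdot 10^{-5}$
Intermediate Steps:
$S = 2378$ ($S = -24574 + 26952 = 2378$)
$\frac{1}{S - 46293} = \frac{1}{2378 - 46293} = \frac{1}{-43915} = - \frac{1}{43915}$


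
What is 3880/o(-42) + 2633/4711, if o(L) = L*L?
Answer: 818689/296793 ≈ 2.7584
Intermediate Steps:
o(L) = L**2
3880/o(-42) + 2633/4711 = 3880/((-42)**2) + 2633/4711 = 3880/1764 + 2633*(1/4711) = 3880*(1/1764) + 2633/4711 = 970/441 + 2633/4711 = 818689/296793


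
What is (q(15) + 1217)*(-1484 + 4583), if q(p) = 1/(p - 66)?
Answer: 64114178/17 ≈ 3.7714e+6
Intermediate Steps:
q(p) = 1/(-66 + p)
(q(15) + 1217)*(-1484 + 4583) = (1/(-66 + 15) + 1217)*(-1484 + 4583) = (1/(-51) + 1217)*3099 = (-1/51 + 1217)*3099 = (62066/51)*3099 = 64114178/17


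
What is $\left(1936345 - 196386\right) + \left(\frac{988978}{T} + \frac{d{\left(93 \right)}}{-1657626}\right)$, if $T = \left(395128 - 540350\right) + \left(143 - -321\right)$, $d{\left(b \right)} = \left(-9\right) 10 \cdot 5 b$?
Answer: $\frac{34792464600565937}{19996218709} \approx 1.74 \cdot 10^{6}$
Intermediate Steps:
$d{\left(b \right)} = - 450 b$ ($d{\left(b \right)} = - 90 \cdot 5 b = - 450 b$)
$T = -144758$ ($T = -145222 + \left(143 + 321\right) = -145222 + 464 = -144758$)
$\left(1936345 - 196386\right) + \left(\frac{988978}{T} + \frac{d{\left(93 \right)}}{-1657626}\right) = \left(1936345 - 196386\right) + \left(\frac{988978}{-144758} + \frac{\left(-450\right) 93}{-1657626}\right) = 1739959 + \left(988978 \left(- \frac{1}{144758}\right) - - \frac{6975}{276271}\right) = 1739959 + \left(- \frac{494489}{72379} + \frac{6975}{276271}\right) = 1739959 - \frac{136108126994}{19996218709} = \frac{34792464600565937}{19996218709}$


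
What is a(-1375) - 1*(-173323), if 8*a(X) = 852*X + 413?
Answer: 215497/8 ≈ 26937.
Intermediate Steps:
a(X) = 413/8 + 213*X/2 (a(X) = (852*X + 413)/8 = (413 + 852*X)/8 = 413/8 + 213*X/2)
a(-1375) - 1*(-173323) = (413/8 + (213/2)*(-1375)) - 1*(-173323) = (413/8 - 292875/2) + 173323 = -1171087/8 + 173323 = 215497/8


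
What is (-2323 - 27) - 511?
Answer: -2861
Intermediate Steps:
(-2323 - 27) - 511 = -2350 - 511 = -2861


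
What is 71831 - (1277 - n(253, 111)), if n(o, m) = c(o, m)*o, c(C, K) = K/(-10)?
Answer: 677457/10 ≈ 67746.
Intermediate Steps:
c(C, K) = -K/10 (c(C, K) = K*(-1/10) = -K/10)
n(o, m) = -m*o/10 (n(o, m) = (-m/10)*o = -m*o/10)
71831 - (1277 - n(253, 111)) = 71831 - (1277 - (-1)*111*253/10) = 71831 - (1277 - 1*(-28083/10)) = 71831 - (1277 + 28083/10) = 71831 - 1*40853/10 = 71831 - 40853/10 = 677457/10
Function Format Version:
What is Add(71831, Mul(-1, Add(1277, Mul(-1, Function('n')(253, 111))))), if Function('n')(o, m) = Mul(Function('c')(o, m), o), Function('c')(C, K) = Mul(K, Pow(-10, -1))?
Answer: Rational(677457, 10) ≈ 67746.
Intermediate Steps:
Function('c')(C, K) = Mul(Rational(-1, 10), K) (Function('c')(C, K) = Mul(K, Rational(-1, 10)) = Mul(Rational(-1, 10), K))
Function('n')(o, m) = Mul(Rational(-1, 10), m, o) (Function('n')(o, m) = Mul(Mul(Rational(-1, 10), m), o) = Mul(Rational(-1, 10), m, o))
Add(71831, Mul(-1, Add(1277, Mul(-1, Function('n')(253, 111))))) = Add(71831, Mul(-1, Add(1277, Mul(-1, Mul(Rational(-1, 10), 111, 253))))) = Add(71831, Mul(-1, Add(1277, Mul(-1, Rational(-28083, 10))))) = Add(71831, Mul(-1, Add(1277, Rational(28083, 10)))) = Add(71831, Mul(-1, Rational(40853, 10))) = Add(71831, Rational(-40853, 10)) = Rational(677457, 10)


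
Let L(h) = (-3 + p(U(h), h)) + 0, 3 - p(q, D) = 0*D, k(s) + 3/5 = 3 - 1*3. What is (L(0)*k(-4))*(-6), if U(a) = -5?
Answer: 0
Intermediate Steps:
k(s) = -3/5 (k(s) = -3/5 + (3 - 1*3) = -3/5 + (3 - 3) = -3/5 + 0 = -3/5)
p(q, D) = 3 (p(q, D) = 3 - 0*D = 3 - 1*0 = 3 + 0 = 3)
L(h) = 0 (L(h) = (-3 + 3) + 0 = 0 + 0 = 0)
(L(0)*k(-4))*(-6) = (0*(-3/5))*(-6) = 0*(-6) = 0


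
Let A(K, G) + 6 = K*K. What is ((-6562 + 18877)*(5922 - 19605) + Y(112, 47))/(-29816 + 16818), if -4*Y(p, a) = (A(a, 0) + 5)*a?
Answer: 168532089/12998 ≈ 12966.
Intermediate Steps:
A(K, G) = -6 + K² (A(K, G) = -6 + K*K = -6 + K²)
Y(p, a) = -a*(-1 + a²)/4 (Y(p, a) = -((-6 + a²) + 5)*a/4 = -(-1 + a²)*a/4 = -a*(-1 + a²)/4)
((-6562 + 18877)*(5922 - 19605) + Y(112, 47))/(-29816 + 16818) = ((-6562 + 18877)*(5922 - 19605) + (¼)*47*(1 - 1*47²))/(-29816 + 16818) = (12315*(-13683) + (¼)*47*(1 - 1*2209))/(-12998) = (-168506145 + (¼)*47*(1 - 2209))*(-1/12998) = (-168506145 + (¼)*47*(-2208))*(-1/12998) = (-168506145 - 25944)*(-1/12998) = -168532089*(-1/12998) = 168532089/12998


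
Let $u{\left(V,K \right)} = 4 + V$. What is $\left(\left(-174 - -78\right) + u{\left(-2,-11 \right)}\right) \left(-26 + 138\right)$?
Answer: $-10528$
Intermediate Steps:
$\left(\left(-174 - -78\right) + u{\left(-2,-11 \right)}\right) \left(-26 + 138\right) = \left(\left(-174 - -78\right) + \left(4 - 2\right)\right) \left(-26 + 138\right) = \left(\left(-174 + 78\right) + 2\right) 112 = \left(-96 + 2\right) 112 = \left(-94\right) 112 = -10528$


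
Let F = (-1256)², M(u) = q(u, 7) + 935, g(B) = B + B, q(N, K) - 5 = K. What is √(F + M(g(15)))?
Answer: 3*√175387 ≈ 1256.4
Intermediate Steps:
q(N, K) = 5 + K
g(B) = 2*B
M(u) = 947 (M(u) = (5 + 7) + 935 = 12 + 935 = 947)
F = 1577536
√(F + M(g(15))) = √(1577536 + 947) = √1578483 = 3*√175387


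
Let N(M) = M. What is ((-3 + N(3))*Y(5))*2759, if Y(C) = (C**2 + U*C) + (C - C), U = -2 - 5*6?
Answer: 0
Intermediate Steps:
U = -32 (U = -2 - 30 = -32)
Y(C) = C**2 - 32*C (Y(C) = (C**2 - 32*C) + (C - C) = (C**2 - 32*C) + 0 = C**2 - 32*C)
((-3 + N(3))*Y(5))*2759 = ((-3 + 3)*(5*(-32 + 5)))*2759 = (0*(5*(-27)))*2759 = (0*(-135))*2759 = 0*2759 = 0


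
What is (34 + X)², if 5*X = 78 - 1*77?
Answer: 29241/25 ≈ 1169.6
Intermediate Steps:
X = ⅕ (X = (78 - 1*77)/5 = (78 - 77)/5 = (⅕)*1 = ⅕ ≈ 0.20000)
(34 + X)² = (34 + ⅕)² = (171/5)² = 29241/25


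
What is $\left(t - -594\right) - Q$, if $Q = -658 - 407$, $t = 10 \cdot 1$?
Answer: $1669$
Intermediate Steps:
$t = 10$
$Q = -1065$
$\left(t - -594\right) - Q = \left(10 - -594\right) - -1065 = \left(10 + 594\right) + 1065 = 604 + 1065 = 1669$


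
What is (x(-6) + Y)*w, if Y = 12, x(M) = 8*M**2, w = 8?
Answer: 2400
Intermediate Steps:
(x(-6) + Y)*w = (8*(-6)**2 + 12)*8 = (8*36 + 12)*8 = (288 + 12)*8 = 300*8 = 2400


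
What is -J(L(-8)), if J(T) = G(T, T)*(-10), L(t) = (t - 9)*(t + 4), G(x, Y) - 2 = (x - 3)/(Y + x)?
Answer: 1685/68 ≈ 24.779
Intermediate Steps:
G(x, Y) = 2 + (-3 + x)/(Y + x) (G(x, Y) = 2 + (x - 3)/(Y + x) = 2 + (-3 + x)/(Y + x))
L(t) = (-9 + t)*(4 + t)
J(T) = -5*(-3 + 5*T)/T (J(T) = ((-3 + 2*T + 3*T)/(T + T))*(-10) = ((-3 + 5*T)/((2*T)))*(-10) = ((1/(2*T))*(-3 + 5*T))*(-10) = ((-3 + 5*T)/(2*T))*(-10) = -5*(-3 + 5*T)/T)
-J(L(-8)) = -(-25 + 15/(-36 + (-8)**2 - 5*(-8))) = -(-25 + 15/(-36 + 64 + 40)) = -(-25 + 15/68) = -1*(-1685/68) = 1685/68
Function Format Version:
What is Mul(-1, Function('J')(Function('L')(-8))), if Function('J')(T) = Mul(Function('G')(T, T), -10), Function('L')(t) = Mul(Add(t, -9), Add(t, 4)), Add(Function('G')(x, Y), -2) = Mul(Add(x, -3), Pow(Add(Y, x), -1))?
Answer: Rational(1685, 68) ≈ 24.779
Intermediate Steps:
Function('G')(x, Y) = Add(2, Mul(Pow(Add(Y, x), -1), Add(-3, x))) (Function('G')(x, Y) = Add(2, Mul(Add(x, -3), Pow(Add(Y, x), -1))) = Add(2, Mul(Add(-3, x), Pow(Add(Y, x), -1))) = Add(2, Mul(Pow(Add(Y, x), -1), Add(-3, x))))
Function('L')(t) = Mul(Add(-9, t), Add(4, t))
Function('J')(T) = Mul(-5, Pow(T, -1), Add(-3, Mul(5, T))) (Function('J')(T) = Mul(Mul(Pow(Add(T, T), -1), Add(-3, Mul(2, T), Mul(3, T))), -10) = Mul(Mul(Pow(Mul(2, T), -1), Add(-3, Mul(5, T))), -10) = Mul(Mul(Mul(Rational(1, 2), Pow(T, -1)), Add(-3, Mul(5, T))), -10) = Mul(Mul(Rational(1, 2), Pow(T, -1), Add(-3, Mul(5, T))), -10) = Mul(-5, Pow(T, -1), Add(-3, Mul(5, T))))
Mul(-1, Function('J')(Function('L')(-8))) = Mul(-1, Add(-25, Mul(15, Pow(Add(-36, Pow(-8, 2), Mul(-5, -8)), -1)))) = Mul(-1, Add(-25, Mul(15, Pow(Add(-36, 64, 40), -1)))) = Mul(-1, Add(-25, Mul(15, Pow(68, -1)))) = Mul(-1, Add(-25, Mul(15, Rational(1, 68)))) = Mul(-1, Add(-25, Rational(15, 68))) = Mul(-1, Rational(-1685, 68)) = Rational(1685, 68)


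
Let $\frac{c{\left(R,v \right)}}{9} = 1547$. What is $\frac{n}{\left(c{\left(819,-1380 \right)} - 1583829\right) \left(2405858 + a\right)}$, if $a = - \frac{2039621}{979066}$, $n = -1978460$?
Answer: $\frac{968521459180}{1848950299159231671} \approx 5.2382 \cdot 10^{-7}$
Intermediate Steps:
$c{\left(R,v \right)} = 13923$ ($c{\left(R,v \right)} = 9 \cdot 1547 = 13923$)
$a = - \frac{2039621}{979066}$ ($a = \left(-2039621\right) \frac{1}{979066} = - \frac{2039621}{979066} \approx -2.0832$)
$\frac{n}{\left(c{\left(819,-1380 \right)} - 1583829\right) \left(2405858 + a\right)} = - \frac{1978460}{\left(13923 - 1583829\right) \left(2405858 - \frac{2039621}{979066}\right)} = - \frac{1978460}{\left(-1569906\right) \frac{2355491729007}{979066}} = - \frac{1978460}{- \frac{1848950299159231671}{489533}} = \left(-1978460\right) \left(- \frac{489533}{1848950299159231671}\right) = \frac{968521459180}{1848950299159231671}$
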